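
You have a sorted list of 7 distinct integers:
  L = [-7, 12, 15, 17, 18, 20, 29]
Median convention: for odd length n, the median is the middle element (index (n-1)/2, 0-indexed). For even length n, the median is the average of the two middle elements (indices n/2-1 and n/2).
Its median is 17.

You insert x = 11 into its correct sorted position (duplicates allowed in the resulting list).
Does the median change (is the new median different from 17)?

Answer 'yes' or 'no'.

Answer: yes

Derivation:
Old median = 17
Insert x = 11
New median = 16
Changed? yes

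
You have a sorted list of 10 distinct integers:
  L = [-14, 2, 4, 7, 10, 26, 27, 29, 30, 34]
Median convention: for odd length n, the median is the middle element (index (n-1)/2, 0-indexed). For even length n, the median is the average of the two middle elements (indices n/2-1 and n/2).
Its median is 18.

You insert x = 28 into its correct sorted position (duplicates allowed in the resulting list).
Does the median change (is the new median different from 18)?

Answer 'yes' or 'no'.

Answer: yes

Derivation:
Old median = 18
Insert x = 28
New median = 26
Changed? yes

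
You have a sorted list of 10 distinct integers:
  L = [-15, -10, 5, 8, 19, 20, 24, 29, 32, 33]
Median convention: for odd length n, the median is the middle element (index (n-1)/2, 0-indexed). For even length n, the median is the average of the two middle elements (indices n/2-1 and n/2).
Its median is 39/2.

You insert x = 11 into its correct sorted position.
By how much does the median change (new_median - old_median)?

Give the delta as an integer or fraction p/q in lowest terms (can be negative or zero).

Answer: -1/2

Derivation:
Old median = 39/2
After inserting x = 11: new sorted = [-15, -10, 5, 8, 11, 19, 20, 24, 29, 32, 33]
New median = 19
Delta = 19 - 39/2 = -1/2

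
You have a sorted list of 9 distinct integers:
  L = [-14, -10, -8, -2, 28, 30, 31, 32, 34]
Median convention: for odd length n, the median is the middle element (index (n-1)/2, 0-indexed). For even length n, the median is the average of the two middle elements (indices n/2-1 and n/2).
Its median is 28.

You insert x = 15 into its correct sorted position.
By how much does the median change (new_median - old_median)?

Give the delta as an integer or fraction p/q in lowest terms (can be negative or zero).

Old median = 28
After inserting x = 15: new sorted = [-14, -10, -8, -2, 15, 28, 30, 31, 32, 34]
New median = 43/2
Delta = 43/2 - 28 = -13/2

Answer: -13/2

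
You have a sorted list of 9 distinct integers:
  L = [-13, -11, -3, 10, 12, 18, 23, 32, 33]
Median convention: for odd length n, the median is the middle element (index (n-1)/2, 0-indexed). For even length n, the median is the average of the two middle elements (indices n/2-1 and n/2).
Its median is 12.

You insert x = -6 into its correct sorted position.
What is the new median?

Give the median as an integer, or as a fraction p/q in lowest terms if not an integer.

Answer: 11

Derivation:
Old list (sorted, length 9): [-13, -11, -3, 10, 12, 18, 23, 32, 33]
Old median = 12
Insert x = -6
Old length odd (9). Middle was index 4 = 12.
New length even (10). New median = avg of two middle elements.
x = -6: 2 elements are < x, 7 elements are > x.
New sorted list: [-13, -11, -6, -3, 10, 12, 18, 23, 32, 33]
New median = 11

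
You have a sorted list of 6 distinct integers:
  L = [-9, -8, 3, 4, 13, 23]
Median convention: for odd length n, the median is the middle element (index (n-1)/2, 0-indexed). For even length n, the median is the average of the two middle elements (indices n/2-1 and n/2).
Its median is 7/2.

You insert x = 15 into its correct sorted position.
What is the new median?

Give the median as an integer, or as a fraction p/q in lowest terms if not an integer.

Old list (sorted, length 6): [-9, -8, 3, 4, 13, 23]
Old median = 7/2
Insert x = 15
Old length even (6). Middle pair: indices 2,3 = 3,4.
New length odd (7). New median = single middle element.
x = 15: 5 elements are < x, 1 elements are > x.
New sorted list: [-9, -8, 3, 4, 13, 15, 23]
New median = 4

Answer: 4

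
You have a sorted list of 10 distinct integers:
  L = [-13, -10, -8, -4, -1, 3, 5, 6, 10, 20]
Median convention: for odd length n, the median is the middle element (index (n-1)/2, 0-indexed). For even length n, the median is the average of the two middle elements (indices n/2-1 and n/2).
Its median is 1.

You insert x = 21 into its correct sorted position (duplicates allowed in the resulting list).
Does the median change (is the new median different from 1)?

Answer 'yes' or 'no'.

Old median = 1
Insert x = 21
New median = 3
Changed? yes

Answer: yes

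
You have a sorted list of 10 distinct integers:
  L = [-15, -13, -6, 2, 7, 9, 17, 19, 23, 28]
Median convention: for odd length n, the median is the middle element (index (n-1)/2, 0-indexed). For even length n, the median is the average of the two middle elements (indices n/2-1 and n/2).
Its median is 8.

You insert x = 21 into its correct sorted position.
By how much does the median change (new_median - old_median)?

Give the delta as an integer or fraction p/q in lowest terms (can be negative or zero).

Answer: 1

Derivation:
Old median = 8
After inserting x = 21: new sorted = [-15, -13, -6, 2, 7, 9, 17, 19, 21, 23, 28]
New median = 9
Delta = 9 - 8 = 1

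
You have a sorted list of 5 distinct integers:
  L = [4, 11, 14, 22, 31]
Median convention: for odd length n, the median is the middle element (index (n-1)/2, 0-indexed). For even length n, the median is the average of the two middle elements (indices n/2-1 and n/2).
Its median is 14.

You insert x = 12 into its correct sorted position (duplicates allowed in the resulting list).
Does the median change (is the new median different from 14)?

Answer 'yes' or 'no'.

Old median = 14
Insert x = 12
New median = 13
Changed? yes

Answer: yes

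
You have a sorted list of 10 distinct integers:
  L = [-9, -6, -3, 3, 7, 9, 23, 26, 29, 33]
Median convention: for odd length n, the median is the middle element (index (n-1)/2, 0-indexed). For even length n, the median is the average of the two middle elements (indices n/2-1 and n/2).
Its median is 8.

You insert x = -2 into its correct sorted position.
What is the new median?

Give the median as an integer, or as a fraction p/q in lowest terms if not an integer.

Answer: 7

Derivation:
Old list (sorted, length 10): [-9, -6, -3, 3, 7, 9, 23, 26, 29, 33]
Old median = 8
Insert x = -2
Old length even (10). Middle pair: indices 4,5 = 7,9.
New length odd (11). New median = single middle element.
x = -2: 3 elements are < x, 7 elements are > x.
New sorted list: [-9, -6, -3, -2, 3, 7, 9, 23, 26, 29, 33]
New median = 7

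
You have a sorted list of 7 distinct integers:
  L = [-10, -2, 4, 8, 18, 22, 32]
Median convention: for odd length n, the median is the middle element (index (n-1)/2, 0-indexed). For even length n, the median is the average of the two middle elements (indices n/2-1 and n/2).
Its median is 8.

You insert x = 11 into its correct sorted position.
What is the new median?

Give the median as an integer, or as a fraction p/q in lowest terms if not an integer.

Answer: 19/2

Derivation:
Old list (sorted, length 7): [-10, -2, 4, 8, 18, 22, 32]
Old median = 8
Insert x = 11
Old length odd (7). Middle was index 3 = 8.
New length even (8). New median = avg of two middle elements.
x = 11: 4 elements are < x, 3 elements are > x.
New sorted list: [-10, -2, 4, 8, 11, 18, 22, 32]
New median = 19/2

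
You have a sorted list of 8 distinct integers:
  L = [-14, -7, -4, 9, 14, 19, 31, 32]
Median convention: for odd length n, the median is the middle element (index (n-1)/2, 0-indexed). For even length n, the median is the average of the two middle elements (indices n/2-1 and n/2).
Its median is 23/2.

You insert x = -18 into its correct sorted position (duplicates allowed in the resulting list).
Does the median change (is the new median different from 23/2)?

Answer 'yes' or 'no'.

Old median = 23/2
Insert x = -18
New median = 9
Changed? yes

Answer: yes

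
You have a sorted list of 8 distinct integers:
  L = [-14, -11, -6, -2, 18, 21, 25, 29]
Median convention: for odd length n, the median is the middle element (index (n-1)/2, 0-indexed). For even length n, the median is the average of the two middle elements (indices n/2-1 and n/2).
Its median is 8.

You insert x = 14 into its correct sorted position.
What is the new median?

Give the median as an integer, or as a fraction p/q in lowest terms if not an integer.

Old list (sorted, length 8): [-14, -11, -6, -2, 18, 21, 25, 29]
Old median = 8
Insert x = 14
Old length even (8). Middle pair: indices 3,4 = -2,18.
New length odd (9). New median = single middle element.
x = 14: 4 elements are < x, 4 elements are > x.
New sorted list: [-14, -11, -6, -2, 14, 18, 21, 25, 29]
New median = 14

Answer: 14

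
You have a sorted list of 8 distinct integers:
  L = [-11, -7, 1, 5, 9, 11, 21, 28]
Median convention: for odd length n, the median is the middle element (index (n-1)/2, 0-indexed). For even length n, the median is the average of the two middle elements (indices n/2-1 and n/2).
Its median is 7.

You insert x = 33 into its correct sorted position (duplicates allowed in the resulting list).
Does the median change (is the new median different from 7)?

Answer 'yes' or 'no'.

Answer: yes

Derivation:
Old median = 7
Insert x = 33
New median = 9
Changed? yes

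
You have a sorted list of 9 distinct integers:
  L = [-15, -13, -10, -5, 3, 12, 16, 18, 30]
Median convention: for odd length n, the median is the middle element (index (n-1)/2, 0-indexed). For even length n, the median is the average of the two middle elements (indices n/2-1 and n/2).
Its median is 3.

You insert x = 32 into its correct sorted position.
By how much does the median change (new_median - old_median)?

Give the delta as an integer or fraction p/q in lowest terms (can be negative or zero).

Answer: 9/2

Derivation:
Old median = 3
After inserting x = 32: new sorted = [-15, -13, -10, -5, 3, 12, 16, 18, 30, 32]
New median = 15/2
Delta = 15/2 - 3 = 9/2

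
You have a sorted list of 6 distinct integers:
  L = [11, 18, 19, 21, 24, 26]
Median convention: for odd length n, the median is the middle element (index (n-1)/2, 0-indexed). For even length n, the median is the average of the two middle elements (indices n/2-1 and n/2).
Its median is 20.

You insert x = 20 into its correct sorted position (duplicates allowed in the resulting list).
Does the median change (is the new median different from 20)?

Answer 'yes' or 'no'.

Old median = 20
Insert x = 20
New median = 20
Changed? no

Answer: no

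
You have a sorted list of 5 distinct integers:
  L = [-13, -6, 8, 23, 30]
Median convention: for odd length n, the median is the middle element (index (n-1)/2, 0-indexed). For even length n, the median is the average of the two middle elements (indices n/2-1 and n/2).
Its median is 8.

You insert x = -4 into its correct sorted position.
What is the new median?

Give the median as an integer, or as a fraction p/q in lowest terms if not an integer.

Answer: 2

Derivation:
Old list (sorted, length 5): [-13, -6, 8, 23, 30]
Old median = 8
Insert x = -4
Old length odd (5). Middle was index 2 = 8.
New length even (6). New median = avg of two middle elements.
x = -4: 2 elements are < x, 3 elements are > x.
New sorted list: [-13, -6, -4, 8, 23, 30]
New median = 2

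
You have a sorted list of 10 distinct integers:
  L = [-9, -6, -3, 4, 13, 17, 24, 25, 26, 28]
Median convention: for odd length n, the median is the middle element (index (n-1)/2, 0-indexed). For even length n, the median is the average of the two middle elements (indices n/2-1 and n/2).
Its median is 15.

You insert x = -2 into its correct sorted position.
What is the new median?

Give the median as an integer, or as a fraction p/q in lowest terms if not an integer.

Answer: 13

Derivation:
Old list (sorted, length 10): [-9, -6, -3, 4, 13, 17, 24, 25, 26, 28]
Old median = 15
Insert x = -2
Old length even (10). Middle pair: indices 4,5 = 13,17.
New length odd (11). New median = single middle element.
x = -2: 3 elements are < x, 7 elements are > x.
New sorted list: [-9, -6, -3, -2, 4, 13, 17, 24, 25, 26, 28]
New median = 13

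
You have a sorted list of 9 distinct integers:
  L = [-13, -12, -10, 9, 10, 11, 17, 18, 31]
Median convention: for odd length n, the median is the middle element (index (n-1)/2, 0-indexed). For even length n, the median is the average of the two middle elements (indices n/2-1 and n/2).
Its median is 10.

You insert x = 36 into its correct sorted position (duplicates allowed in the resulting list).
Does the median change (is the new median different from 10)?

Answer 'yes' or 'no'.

Answer: yes

Derivation:
Old median = 10
Insert x = 36
New median = 21/2
Changed? yes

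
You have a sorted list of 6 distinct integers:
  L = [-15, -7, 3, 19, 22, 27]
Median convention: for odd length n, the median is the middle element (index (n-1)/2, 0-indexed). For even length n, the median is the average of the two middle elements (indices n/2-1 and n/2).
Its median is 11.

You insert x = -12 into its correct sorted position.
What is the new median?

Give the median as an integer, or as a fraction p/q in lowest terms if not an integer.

Old list (sorted, length 6): [-15, -7, 3, 19, 22, 27]
Old median = 11
Insert x = -12
Old length even (6). Middle pair: indices 2,3 = 3,19.
New length odd (7). New median = single middle element.
x = -12: 1 elements are < x, 5 elements are > x.
New sorted list: [-15, -12, -7, 3, 19, 22, 27]
New median = 3

Answer: 3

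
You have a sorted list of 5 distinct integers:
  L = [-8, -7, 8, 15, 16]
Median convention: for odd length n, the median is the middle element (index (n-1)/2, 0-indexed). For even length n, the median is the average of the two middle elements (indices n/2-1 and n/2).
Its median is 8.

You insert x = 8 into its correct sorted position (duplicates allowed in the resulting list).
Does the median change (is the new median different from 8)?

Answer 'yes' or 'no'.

Old median = 8
Insert x = 8
New median = 8
Changed? no

Answer: no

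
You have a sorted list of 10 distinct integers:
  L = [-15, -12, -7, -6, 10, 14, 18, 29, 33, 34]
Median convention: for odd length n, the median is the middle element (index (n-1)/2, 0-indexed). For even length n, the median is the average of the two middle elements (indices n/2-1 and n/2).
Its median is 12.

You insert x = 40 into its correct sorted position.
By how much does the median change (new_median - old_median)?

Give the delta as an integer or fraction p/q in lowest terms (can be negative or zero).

Old median = 12
After inserting x = 40: new sorted = [-15, -12, -7, -6, 10, 14, 18, 29, 33, 34, 40]
New median = 14
Delta = 14 - 12 = 2

Answer: 2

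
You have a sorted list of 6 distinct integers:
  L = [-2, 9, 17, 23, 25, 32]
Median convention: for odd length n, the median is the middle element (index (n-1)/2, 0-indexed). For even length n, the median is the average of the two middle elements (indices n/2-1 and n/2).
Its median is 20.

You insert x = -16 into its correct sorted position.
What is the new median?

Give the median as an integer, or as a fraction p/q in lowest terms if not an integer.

Old list (sorted, length 6): [-2, 9, 17, 23, 25, 32]
Old median = 20
Insert x = -16
Old length even (6). Middle pair: indices 2,3 = 17,23.
New length odd (7). New median = single middle element.
x = -16: 0 elements are < x, 6 elements are > x.
New sorted list: [-16, -2, 9, 17, 23, 25, 32]
New median = 17

Answer: 17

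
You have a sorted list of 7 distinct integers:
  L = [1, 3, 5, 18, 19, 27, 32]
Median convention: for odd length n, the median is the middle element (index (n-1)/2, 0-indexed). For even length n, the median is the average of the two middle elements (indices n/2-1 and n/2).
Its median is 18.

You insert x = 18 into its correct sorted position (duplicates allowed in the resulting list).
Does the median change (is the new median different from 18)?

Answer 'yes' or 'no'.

Old median = 18
Insert x = 18
New median = 18
Changed? no

Answer: no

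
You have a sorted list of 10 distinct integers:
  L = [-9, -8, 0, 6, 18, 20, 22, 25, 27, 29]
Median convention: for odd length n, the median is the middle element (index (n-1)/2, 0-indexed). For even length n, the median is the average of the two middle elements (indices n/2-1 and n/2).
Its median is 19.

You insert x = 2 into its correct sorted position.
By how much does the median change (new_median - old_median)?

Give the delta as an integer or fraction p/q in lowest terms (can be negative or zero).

Old median = 19
After inserting x = 2: new sorted = [-9, -8, 0, 2, 6, 18, 20, 22, 25, 27, 29]
New median = 18
Delta = 18 - 19 = -1

Answer: -1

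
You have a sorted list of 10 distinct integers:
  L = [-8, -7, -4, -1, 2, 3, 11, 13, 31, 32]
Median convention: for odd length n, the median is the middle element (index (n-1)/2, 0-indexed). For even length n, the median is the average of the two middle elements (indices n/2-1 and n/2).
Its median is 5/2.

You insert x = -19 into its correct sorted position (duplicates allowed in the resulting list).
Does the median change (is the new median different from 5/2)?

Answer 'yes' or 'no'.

Answer: yes

Derivation:
Old median = 5/2
Insert x = -19
New median = 2
Changed? yes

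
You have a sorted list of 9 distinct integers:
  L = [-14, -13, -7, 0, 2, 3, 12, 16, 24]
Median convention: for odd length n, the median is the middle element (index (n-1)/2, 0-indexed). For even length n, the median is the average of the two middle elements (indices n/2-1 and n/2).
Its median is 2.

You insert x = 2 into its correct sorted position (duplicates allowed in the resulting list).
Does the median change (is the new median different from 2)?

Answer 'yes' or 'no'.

Answer: no

Derivation:
Old median = 2
Insert x = 2
New median = 2
Changed? no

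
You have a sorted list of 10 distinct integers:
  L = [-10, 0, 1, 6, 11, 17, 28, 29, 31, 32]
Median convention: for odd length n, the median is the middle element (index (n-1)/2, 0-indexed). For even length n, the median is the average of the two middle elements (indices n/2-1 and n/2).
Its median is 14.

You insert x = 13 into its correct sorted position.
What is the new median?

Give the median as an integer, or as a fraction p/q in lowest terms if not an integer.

Old list (sorted, length 10): [-10, 0, 1, 6, 11, 17, 28, 29, 31, 32]
Old median = 14
Insert x = 13
Old length even (10). Middle pair: indices 4,5 = 11,17.
New length odd (11). New median = single middle element.
x = 13: 5 elements are < x, 5 elements are > x.
New sorted list: [-10, 0, 1, 6, 11, 13, 17, 28, 29, 31, 32]
New median = 13

Answer: 13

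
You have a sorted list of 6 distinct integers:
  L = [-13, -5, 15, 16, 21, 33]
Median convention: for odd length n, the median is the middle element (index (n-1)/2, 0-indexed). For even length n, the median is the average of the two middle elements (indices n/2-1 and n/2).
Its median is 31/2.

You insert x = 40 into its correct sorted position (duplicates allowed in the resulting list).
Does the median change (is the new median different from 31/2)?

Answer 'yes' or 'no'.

Answer: yes

Derivation:
Old median = 31/2
Insert x = 40
New median = 16
Changed? yes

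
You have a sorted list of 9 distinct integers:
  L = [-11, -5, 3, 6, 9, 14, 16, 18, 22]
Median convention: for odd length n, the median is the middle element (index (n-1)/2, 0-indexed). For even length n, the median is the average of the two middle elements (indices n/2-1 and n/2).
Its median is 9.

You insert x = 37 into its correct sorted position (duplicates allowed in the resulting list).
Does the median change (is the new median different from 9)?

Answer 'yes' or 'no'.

Old median = 9
Insert x = 37
New median = 23/2
Changed? yes

Answer: yes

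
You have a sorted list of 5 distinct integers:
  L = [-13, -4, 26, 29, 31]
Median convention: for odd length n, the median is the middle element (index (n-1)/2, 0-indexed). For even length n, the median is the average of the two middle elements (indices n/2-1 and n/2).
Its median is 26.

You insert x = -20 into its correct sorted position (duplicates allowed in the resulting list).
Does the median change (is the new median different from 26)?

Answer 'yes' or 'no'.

Old median = 26
Insert x = -20
New median = 11
Changed? yes

Answer: yes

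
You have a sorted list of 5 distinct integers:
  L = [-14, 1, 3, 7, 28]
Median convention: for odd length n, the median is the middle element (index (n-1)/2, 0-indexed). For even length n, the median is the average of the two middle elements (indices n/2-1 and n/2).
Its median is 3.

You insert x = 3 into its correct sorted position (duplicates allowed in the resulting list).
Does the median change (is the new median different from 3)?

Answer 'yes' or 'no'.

Answer: no

Derivation:
Old median = 3
Insert x = 3
New median = 3
Changed? no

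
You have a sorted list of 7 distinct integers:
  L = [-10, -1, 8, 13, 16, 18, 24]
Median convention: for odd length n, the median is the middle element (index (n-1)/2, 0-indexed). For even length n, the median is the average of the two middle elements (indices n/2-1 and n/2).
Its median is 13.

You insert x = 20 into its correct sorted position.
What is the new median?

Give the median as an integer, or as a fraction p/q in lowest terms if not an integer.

Old list (sorted, length 7): [-10, -1, 8, 13, 16, 18, 24]
Old median = 13
Insert x = 20
Old length odd (7). Middle was index 3 = 13.
New length even (8). New median = avg of two middle elements.
x = 20: 6 elements are < x, 1 elements are > x.
New sorted list: [-10, -1, 8, 13, 16, 18, 20, 24]
New median = 29/2

Answer: 29/2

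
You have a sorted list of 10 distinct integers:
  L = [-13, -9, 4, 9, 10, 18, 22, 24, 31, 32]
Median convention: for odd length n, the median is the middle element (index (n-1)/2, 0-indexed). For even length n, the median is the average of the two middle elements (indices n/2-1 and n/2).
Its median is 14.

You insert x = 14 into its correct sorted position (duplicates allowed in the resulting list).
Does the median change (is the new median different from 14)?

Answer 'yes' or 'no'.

Old median = 14
Insert x = 14
New median = 14
Changed? no

Answer: no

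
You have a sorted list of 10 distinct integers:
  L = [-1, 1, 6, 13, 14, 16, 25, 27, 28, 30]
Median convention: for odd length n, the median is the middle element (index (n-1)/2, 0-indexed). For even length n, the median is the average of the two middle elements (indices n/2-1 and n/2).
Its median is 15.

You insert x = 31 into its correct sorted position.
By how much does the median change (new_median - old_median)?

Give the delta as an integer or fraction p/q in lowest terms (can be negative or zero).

Old median = 15
After inserting x = 31: new sorted = [-1, 1, 6, 13, 14, 16, 25, 27, 28, 30, 31]
New median = 16
Delta = 16 - 15 = 1

Answer: 1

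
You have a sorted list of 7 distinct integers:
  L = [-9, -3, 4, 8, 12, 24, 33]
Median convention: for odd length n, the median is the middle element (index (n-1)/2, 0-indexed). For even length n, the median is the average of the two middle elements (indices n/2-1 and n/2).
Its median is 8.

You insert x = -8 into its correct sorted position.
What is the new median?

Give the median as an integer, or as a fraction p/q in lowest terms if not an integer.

Answer: 6

Derivation:
Old list (sorted, length 7): [-9, -3, 4, 8, 12, 24, 33]
Old median = 8
Insert x = -8
Old length odd (7). Middle was index 3 = 8.
New length even (8). New median = avg of two middle elements.
x = -8: 1 elements are < x, 6 elements are > x.
New sorted list: [-9, -8, -3, 4, 8, 12, 24, 33]
New median = 6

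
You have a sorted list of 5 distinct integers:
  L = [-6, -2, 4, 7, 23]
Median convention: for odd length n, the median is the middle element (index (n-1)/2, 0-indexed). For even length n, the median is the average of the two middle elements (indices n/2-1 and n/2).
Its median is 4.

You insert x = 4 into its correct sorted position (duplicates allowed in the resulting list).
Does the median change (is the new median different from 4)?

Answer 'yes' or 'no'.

Answer: no

Derivation:
Old median = 4
Insert x = 4
New median = 4
Changed? no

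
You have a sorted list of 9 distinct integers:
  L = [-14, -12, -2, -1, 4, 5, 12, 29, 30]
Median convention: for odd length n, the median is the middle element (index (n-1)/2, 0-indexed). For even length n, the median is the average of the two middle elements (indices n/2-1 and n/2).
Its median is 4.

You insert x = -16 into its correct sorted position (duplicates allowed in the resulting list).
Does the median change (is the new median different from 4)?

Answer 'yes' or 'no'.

Answer: yes

Derivation:
Old median = 4
Insert x = -16
New median = 3/2
Changed? yes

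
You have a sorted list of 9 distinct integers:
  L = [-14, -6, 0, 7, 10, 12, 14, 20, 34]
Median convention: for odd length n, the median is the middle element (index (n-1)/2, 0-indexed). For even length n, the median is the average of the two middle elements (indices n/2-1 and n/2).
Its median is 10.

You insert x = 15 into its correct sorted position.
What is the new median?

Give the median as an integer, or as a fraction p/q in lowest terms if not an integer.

Old list (sorted, length 9): [-14, -6, 0, 7, 10, 12, 14, 20, 34]
Old median = 10
Insert x = 15
Old length odd (9). Middle was index 4 = 10.
New length even (10). New median = avg of two middle elements.
x = 15: 7 elements are < x, 2 elements are > x.
New sorted list: [-14, -6, 0, 7, 10, 12, 14, 15, 20, 34]
New median = 11

Answer: 11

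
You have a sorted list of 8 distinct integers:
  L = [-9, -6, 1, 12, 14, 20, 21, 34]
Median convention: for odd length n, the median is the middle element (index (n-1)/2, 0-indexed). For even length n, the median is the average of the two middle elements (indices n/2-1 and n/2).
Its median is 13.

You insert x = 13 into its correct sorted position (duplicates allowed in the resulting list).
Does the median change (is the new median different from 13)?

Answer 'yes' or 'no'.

Answer: no

Derivation:
Old median = 13
Insert x = 13
New median = 13
Changed? no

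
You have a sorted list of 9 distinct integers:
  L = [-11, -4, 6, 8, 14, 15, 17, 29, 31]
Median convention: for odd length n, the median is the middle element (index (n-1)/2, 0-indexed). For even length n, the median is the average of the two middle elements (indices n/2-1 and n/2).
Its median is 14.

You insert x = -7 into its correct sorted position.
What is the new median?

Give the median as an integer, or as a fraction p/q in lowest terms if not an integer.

Answer: 11

Derivation:
Old list (sorted, length 9): [-11, -4, 6, 8, 14, 15, 17, 29, 31]
Old median = 14
Insert x = -7
Old length odd (9). Middle was index 4 = 14.
New length even (10). New median = avg of two middle elements.
x = -7: 1 elements are < x, 8 elements are > x.
New sorted list: [-11, -7, -4, 6, 8, 14, 15, 17, 29, 31]
New median = 11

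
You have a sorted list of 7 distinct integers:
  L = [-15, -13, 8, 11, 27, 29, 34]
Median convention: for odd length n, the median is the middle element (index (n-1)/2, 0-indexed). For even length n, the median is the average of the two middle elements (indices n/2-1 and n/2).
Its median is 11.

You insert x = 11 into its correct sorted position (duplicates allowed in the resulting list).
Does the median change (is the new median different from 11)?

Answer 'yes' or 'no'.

Old median = 11
Insert x = 11
New median = 11
Changed? no

Answer: no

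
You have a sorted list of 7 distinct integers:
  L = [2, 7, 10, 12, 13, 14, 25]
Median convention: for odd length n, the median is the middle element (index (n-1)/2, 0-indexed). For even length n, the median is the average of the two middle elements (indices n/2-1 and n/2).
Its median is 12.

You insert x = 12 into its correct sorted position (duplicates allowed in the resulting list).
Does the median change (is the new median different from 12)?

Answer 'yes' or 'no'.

Old median = 12
Insert x = 12
New median = 12
Changed? no

Answer: no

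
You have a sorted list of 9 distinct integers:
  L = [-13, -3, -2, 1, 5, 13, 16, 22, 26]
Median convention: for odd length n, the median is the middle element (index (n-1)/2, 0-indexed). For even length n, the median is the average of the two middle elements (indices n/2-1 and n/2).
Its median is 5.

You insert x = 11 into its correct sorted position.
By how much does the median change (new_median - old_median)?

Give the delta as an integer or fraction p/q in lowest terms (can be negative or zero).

Answer: 3

Derivation:
Old median = 5
After inserting x = 11: new sorted = [-13, -3, -2, 1, 5, 11, 13, 16, 22, 26]
New median = 8
Delta = 8 - 5 = 3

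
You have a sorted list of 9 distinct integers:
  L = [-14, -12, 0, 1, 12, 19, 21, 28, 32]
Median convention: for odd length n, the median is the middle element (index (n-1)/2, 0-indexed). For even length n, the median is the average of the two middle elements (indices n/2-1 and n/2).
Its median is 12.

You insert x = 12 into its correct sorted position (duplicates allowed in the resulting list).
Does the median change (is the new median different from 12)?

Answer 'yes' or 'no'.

Answer: no

Derivation:
Old median = 12
Insert x = 12
New median = 12
Changed? no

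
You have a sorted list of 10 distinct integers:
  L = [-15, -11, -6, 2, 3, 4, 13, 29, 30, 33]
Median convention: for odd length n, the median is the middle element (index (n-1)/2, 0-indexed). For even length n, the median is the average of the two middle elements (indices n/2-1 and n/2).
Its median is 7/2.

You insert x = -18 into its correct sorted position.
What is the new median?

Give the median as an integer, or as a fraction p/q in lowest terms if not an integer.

Old list (sorted, length 10): [-15, -11, -6, 2, 3, 4, 13, 29, 30, 33]
Old median = 7/2
Insert x = -18
Old length even (10). Middle pair: indices 4,5 = 3,4.
New length odd (11). New median = single middle element.
x = -18: 0 elements are < x, 10 elements are > x.
New sorted list: [-18, -15, -11, -6, 2, 3, 4, 13, 29, 30, 33]
New median = 3

Answer: 3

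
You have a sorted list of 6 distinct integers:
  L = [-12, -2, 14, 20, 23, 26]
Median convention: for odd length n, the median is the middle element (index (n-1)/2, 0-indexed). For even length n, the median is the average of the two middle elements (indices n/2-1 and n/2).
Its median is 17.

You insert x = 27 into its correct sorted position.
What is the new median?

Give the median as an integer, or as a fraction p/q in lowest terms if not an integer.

Old list (sorted, length 6): [-12, -2, 14, 20, 23, 26]
Old median = 17
Insert x = 27
Old length even (6). Middle pair: indices 2,3 = 14,20.
New length odd (7). New median = single middle element.
x = 27: 6 elements are < x, 0 elements are > x.
New sorted list: [-12, -2, 14, 20, 23, 26, 27]
New median = 20

Answer: 20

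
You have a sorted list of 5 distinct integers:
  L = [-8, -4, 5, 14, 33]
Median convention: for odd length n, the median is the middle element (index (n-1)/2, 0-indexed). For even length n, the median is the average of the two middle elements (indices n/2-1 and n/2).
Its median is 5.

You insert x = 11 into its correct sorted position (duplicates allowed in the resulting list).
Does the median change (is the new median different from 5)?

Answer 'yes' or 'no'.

Answer: yes

Derivation:
Old median = 5
Insert x = 11
New median = 8
Changed? yes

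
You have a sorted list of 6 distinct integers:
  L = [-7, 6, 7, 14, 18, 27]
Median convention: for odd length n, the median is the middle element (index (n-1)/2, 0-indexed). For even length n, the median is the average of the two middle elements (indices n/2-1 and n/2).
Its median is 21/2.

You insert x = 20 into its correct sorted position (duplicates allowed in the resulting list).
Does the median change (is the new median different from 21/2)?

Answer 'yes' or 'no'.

Old median = 21/2
Insert x = 20
New median = 14
Changed? yes

Answer: yes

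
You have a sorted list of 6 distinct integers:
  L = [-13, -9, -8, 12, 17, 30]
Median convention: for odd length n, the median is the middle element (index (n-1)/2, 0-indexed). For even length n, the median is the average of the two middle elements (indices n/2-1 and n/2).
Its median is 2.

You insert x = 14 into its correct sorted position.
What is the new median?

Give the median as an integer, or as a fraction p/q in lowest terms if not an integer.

Old list (sorted, length 6): [-13, -9, -8, 12, 17, 30]
Old median = 2
Insert x = 14
Old length even (6). Middle pair: indices 2,3 = -8,12.
New length odd (7). New median = single middle element.
x = 14: 4 elements are < x, 2 elements are > x.
New sorted list: [-13, -9, -8, 12, 14, 17, 30]
New median = 12

Answer: 12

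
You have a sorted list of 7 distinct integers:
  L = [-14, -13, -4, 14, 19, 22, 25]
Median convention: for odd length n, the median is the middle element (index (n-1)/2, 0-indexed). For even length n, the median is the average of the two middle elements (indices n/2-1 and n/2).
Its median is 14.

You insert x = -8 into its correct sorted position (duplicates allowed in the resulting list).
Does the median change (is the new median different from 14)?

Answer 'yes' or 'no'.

Old median = 14
Insert x = -8
New median = 5
Changed? yes

Answer: yes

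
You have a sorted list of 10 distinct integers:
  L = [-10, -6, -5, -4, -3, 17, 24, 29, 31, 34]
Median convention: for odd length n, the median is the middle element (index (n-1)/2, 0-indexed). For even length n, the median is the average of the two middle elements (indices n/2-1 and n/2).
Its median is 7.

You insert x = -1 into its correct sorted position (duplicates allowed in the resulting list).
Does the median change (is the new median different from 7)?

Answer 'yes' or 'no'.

Old median = 7
Insert x = -1
New median = -1
Changed? yes

Answer: yes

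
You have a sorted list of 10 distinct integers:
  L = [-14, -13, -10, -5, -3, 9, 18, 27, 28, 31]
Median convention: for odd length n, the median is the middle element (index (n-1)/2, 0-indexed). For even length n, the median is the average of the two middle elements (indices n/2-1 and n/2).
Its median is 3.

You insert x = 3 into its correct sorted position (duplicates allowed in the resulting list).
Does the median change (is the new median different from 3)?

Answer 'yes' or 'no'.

Answer: no

Derivation:
Old median = 3
Insert x = 3
New median = 3
Changed? no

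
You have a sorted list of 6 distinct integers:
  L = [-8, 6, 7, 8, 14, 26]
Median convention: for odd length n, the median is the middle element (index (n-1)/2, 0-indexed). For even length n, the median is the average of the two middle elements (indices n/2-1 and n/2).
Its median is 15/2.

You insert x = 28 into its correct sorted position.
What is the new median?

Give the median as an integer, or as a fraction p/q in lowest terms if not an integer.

Answer: 8

Derivation:
Old list (sorted, length 6): [-8, 6, 7, 8, 14, 26]
Old median = 15/2
Insert x = 28
Old length even (6). Middle pair: indices 2,3 = 7,8.
New length odd (7). New median = single middle element.
x = 28: 6 elements are < x, 0 elements are > x.
New sorted list: [-8, 6, 7, 8, 14, 26, 28]
New median = 8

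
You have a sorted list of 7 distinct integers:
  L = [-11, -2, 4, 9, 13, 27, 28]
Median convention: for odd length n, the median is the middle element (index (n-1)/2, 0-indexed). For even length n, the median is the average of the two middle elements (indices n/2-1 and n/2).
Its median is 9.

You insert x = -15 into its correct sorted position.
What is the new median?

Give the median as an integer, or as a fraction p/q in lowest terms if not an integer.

Old list (sorted, length 7): [-11, -2, 4, 9, 13, 27, 28]
Old median = 9
Insert x = -15
Old length odd (7). Middle was index 3 = 9.
New length even (8). New median = avg of two middle elements.
x = -15: 0 elements are < x, 7 elements are > x.
New sorted list: [-15, -11, -2, 4, 9, 13, 27, 28]
New median = 13/2

Answer: 13/2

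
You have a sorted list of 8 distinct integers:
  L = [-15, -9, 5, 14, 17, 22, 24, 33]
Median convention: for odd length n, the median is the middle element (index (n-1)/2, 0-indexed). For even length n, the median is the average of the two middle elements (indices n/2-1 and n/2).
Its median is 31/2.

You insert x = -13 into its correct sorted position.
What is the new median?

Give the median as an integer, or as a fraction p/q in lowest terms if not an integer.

Answer: 14

Derivation:
Old list (sorted, length 8): [-15, -9, 5, 14, 17, 22, 24, 33]
Old median = 31/2
Insert x = -13
Old length even (8). Middle pair: indices 3,4 = 14,17.
New length odd (9). New median = single middle element.
x = -13: 1 elements are < x, 7 elements are > x.
New sorted list: [-15, -13, -9, 5, 14, 17, 22, 24, 33]
New median = 14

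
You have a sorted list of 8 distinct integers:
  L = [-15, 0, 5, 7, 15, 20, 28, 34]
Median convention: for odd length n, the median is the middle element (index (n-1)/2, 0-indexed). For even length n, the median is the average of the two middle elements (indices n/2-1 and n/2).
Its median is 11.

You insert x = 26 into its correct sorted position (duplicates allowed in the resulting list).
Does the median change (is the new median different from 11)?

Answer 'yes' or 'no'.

Answer: yes

Derivation:
Old median = 11
Insert x = 26
New median = 15
Changed? yes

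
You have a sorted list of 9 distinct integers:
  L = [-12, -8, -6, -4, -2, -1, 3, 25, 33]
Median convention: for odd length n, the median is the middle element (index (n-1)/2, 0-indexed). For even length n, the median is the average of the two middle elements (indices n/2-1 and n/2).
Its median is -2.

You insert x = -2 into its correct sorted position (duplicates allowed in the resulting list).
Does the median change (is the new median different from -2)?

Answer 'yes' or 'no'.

Answer: no

Derivation:
Old median = -2
Insert x = -2
New median = -2
Changed? no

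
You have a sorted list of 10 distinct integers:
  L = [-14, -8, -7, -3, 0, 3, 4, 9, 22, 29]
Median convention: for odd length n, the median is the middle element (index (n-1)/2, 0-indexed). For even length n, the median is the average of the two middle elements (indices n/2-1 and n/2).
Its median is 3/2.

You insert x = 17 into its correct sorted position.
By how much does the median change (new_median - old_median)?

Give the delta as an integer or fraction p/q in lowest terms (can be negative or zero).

Old median = 3/2
After inserting x = 17: new sorted = [-14, -8, -7, -3, 0, 3, 4, 9, 17, 22, 29]
New median = 3
Delta = 3 - 3/2 = 3/2

Answer: 3/2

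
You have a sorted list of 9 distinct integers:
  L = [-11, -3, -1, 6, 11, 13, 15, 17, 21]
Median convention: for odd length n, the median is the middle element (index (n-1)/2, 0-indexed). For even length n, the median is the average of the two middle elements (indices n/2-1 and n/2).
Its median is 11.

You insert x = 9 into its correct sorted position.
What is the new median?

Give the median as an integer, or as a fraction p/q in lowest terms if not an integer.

Old list (sorted, length 9): [-11, -3, -1, 6, 11, 13, 15, 17, 21]
Old median = 11
Insert x = 9
Old length odd (9). Middle was index 4 = 11.
New length even (10). New median = avg of two middle elements.
x = 9: 4 elements are < x, 5 elements are > x.
New sorted list: [-11, -3, -1, 6, 9, 11, 13, 15, 17, 21]
New median = 10

Answer: 10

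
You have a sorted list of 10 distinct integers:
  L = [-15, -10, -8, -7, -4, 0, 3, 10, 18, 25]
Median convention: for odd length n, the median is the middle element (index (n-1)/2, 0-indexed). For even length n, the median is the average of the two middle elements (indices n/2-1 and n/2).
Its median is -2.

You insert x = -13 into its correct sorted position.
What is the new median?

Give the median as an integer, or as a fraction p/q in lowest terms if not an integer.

Old list (sorted, length 10): [-15, -10, -8, -7, -4, 0, 3, 10, 18, 25]
Old median = -2
Insert x = -13
Old length even (10). Middle pair: indices 4,5 = -4,0.
New length odd (11). New median = single middle element.
x = -13: 1 elements are < x, 9 elements are > x.
New sorted list: [-15, -13, -10, -8, -7, -4, 0, 3, 10, 18, 25]
New median = -4

Answer: -4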